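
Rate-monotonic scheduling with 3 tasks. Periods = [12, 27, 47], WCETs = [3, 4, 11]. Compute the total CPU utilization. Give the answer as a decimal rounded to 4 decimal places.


Compute individual utilizations (exact fractions):
  Task 1: C/T = 3/12 = 1/4 (approx. 0.25)
  Task 2: C/T = 4/27 (approx. 0.1481)
  Task 3: C/T = 11/47 (approx. 0.234)
Total utilization U = 1/4 + 4/27 + 11/47 = 3209/5076
Rounded to 4 decimal places: U = 0.6322
RM (Liu & Layland) bound for 3 tasks = 0.779763; compare with U = 3209/5076 (approx. 0.632191)
U <= bound, so schedulable by RM sufficient condition.

0.6322


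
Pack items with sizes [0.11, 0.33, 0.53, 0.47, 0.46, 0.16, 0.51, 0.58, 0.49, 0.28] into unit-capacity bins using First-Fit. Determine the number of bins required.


Place items sequentially using First-Fit:
  Item 0.11 -> new Bin 1
  Item 0.33 -> Bin 1 (now 0.44)
  Item 0.53 -> Bin 1 (now 0.97)
  Item 0.47 -> new Bin 2
  Item 0.46 -> Bin 2 (now 0.93)
  Item 0.16 -> new Bin 3
  Item 0.51 -> Bin 3 (now 0.67)
  Item 0.58 -> new Bin 4
  Item 0.49 -> new Bin 5
  Item 0.28 -> Bin 3 (now 0.95)
Total bins used = 5

5


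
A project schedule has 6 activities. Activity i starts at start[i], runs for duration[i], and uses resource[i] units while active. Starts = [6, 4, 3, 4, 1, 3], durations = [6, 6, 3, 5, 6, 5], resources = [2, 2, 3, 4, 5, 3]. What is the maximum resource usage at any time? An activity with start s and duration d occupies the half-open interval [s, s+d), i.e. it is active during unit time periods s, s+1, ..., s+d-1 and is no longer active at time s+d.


Each activity i is active on [start_i, start_i + duration_i).
Compute total resource usage per time slot:
  t=0: active resources = [], total = 0
  t=1: active resources = [5], total = 5
  t=2: active resources = [5], total = 5
  t=3: active resources = [3, 5, 3], total = 11
  t=4: active resources = [2, 3, 4, 5, 3], total = 17
  t=5: active resources = [2, 3, 4, 5, 3], total = 17
  t=6: active resources = [2, 2, 4, 5, 3], total = 16
  t=7: active resources = [2, 2, 4, 3], total = 11
  t=8: active resources = [2, 2, 4], total = 8
  t=9: active resources = [2, 2], total = 4
  t=10: active resources = [2], total = 2
  t=11: active resources = [2], total = 2
Peak resource demand = 17

17


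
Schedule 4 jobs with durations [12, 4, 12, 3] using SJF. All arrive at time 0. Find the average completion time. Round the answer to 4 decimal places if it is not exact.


SJF order (ascending): [3, 4, 12, 12]
Completion times:
  Job 1: burst=3, C=3
  Job 2: burst=4, C=7
  Job 3: burst=12, C=19
  Job 4: burst=12, C=31
Average completion = 60/4 = 15.0

15.0


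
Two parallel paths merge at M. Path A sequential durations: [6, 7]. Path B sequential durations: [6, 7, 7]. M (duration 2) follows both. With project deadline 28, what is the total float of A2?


Forward pass: ES(A2) = sum of predecessors on chain A = 6
EF = ES + duration = 6 + 7 = 13
Backward pass: LF(M) = deadline = 28; LS(M) = 28 - 2 = 26
LF(A2) = LS(M) - sum(successors on chain A) = 26 - 0 = 26
LS = LF - duration = 26 - 7 = 19
Total float = LS - ES = 19 - 6 = 13

13


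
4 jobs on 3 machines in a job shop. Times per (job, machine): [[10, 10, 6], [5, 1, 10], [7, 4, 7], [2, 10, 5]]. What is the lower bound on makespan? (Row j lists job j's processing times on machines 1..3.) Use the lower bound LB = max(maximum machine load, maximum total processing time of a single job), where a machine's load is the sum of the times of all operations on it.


Machine loads:
  Machine 1: 10 + 5 + 7 + 2 = 24
  Machine 2: 10 + 1 + 4 + 10 = 25
  Machine 3: 6 + 10 + 7 + 5 = 28
Max machine load = 28
Job totals:
  Job 1: 26
  Job 2: 16
  Job 3: 18
  Job 4: 17
Max job total = 26
Lower bound = max(28, 26) = 28

28


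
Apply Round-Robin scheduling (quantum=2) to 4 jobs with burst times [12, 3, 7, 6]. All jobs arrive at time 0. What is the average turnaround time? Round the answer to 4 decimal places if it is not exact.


Time quantum = 2
Execution trace:
  J1 runs 2 units, time = 2
  J2 runs 2 units, time = 4
  J3 runs 2 units, time = 6
  J4 runs 2 units, time = 8
  J1 runs 2 units, time = 10
  J2 runs 1 units, time = 11
  J3 runs 2 units, time = 13
  J4 runs 2 units, time = 15
  J1 runs 2 units, time = 17
  J3 runs 2 units, time = 19
  J4 runs 2 units, time = 21
  J1 runs 2 units, time = 23
  J3 runs 1 units, time = 24
  J1 runs 2 units, time = 26
  J1 runs 2 units, time = 28
Finish times: [28, 11, 24, 21]
Average turnaround = 84/4 = 21.0

21.0


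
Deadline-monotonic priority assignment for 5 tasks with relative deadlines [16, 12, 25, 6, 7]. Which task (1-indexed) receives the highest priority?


Sort tasks by relative deadline (ascending):
  Task 4: deadline = 6
  Task 5: deadline = 7
  Task 2: deadline = 12
  Task 1: deadline = 16
  Task 3: deadline = 25
Priority order (highest first): [4, 5, 2, 1, 3]
Highest priority task = 4

4


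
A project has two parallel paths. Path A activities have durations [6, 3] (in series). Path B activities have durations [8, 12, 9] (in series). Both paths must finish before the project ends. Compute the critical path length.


Path A total = 6 + 3 = 9
Path B total = 8 + 12 + 9 = 29
Critical path = longest path = max(9, 29) = 29

29


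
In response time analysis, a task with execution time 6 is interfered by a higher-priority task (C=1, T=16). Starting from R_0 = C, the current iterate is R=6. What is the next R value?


R_next = C + ceil(R_prev / T_hp) * C_hp
ceil(6 / 16) = ceil(0.375) = 1
Interference = 1 * 1 = 1
R_next = 6 + 1 = 7

7


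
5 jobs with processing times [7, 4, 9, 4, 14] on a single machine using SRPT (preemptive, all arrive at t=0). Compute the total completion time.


Since all jobs arrive at t=0, SRPT equals SPT ordering.
SPT order: [4, 4, 7, 9, 14]
Completion times:
  Job 1: p=4, C=4
  Job 2: p=4, C=8
  Job 3: p=7, C=15
  Job 4: p=9, C=24
  Job 5: p=14, C=38
Total completion time = 4 + 8 + 15 + 24 + 38 = 89

89


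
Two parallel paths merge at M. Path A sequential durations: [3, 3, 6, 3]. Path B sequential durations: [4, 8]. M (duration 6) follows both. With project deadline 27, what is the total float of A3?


Forward pass: ES(A3) = sum of predecessors on chain A = 6
EF = ES + duration = 6 + 6 = 12
Backward pass: LF(M) = deadline = 27; LS(M) = 27 - 6 = 21
LF(A3) = LS(M) - sum(successors on chain A) = 21 - 3 = 18
LS = LF - duration = 18 - 6 = 12
Total float = LS - ES = 12 - 6 = 6

6


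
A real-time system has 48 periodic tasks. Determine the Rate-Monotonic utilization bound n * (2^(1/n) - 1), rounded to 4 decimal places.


Compute 2^(1/48) = 1.0145453349
Subtract 1: 1.0145453349 - 1 = 0.0145453349
Multiply by n: 48 * 0.0145453349 = 0.6981760752
Round to 4 dp: 0.6982

0.6982


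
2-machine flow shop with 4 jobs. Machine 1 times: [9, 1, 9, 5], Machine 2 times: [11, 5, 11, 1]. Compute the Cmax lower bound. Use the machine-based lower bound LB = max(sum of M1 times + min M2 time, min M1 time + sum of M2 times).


LB1 = sum(M1 times) + min(M2 times) = 24 + 1 = 25
LB2 = min(M1 times) + sum(M2 times) = 1 + 28 = 29
Lower bound = max(LB1, LB2) = max(25, 29) = 29

29


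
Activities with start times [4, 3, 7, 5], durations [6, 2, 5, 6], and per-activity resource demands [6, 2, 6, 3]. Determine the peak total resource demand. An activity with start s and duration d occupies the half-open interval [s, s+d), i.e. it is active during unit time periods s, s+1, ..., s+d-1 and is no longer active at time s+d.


Each activity i is active on [start_i, start_i + duration_i).
Compute total resource usage per time slot:
  t=0: active resources = [], total = 0
  t=1: active resources = [], total = 0
  t=2: active resources = [], total = 0
  t=3: active resources = [2], total = 2
  t=4: active resources = [6, 2], total = 8
  t=5: active resources = [6, 3], total = 9
  t=6: active resources = [6, 3], total = 9
  t=7: active resources = [6, 6, 3], total = 15
  t=8: active resources = [6, 6, 3], total = 15
  t=9: active resources = [6, 6, 3], total = 15
  t=10: active resources = [6, 3], total = 9
  t=11: active resources = [6], total = 6
Peak resource demand = 15

15


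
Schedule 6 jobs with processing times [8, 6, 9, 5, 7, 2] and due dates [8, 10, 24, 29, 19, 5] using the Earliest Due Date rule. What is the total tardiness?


Sort by due date (EDD order): [(2, 5), (8, 8), (6, 10), (7, 19), (9, 24), (5, 29)]
Compute completion times and tardiness:
  Job 1: p=2, d=5, C=2, tardiness=max(0,2-5)=0
  Job 2: p=8, d=8, C=10, tardiness=max(0,10-8)=2
  Job 3: p=6, d=10, C=16, tardiness=max(0,16-10)=6
  Job 4: p=7, d=19, C=23, tardiness=max(0,23-19)=4
  Job 5: p=9, d=24, C=32, tardiness=max(0,32-24)=8
  Job 6: p=5, d=29, C=37, tardiness=max(0,37-29)=8
Total tardiness = 28

28


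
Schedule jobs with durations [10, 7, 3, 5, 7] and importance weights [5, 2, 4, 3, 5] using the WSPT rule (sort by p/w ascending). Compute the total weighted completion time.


Compute p/w ratios and sort ascending (WSPT): [(3, 4), (7, 5), (5, 3), (10, 5), (7, 2)]
Compute weighted completion times:
  Job (p=3,w=4): C=3, w*C=4*3=12
  Job (p=7,w=5): C=10, w*C=5*10=50
  Job (p=5,w=3): C=15, w*C=3*15=45
  Job (p=10,w=5): C=25, w*C=5*25=125
  Job (p=7,w=2): C=32, w*C=2*32=64
Total weighted completion time = 296

296


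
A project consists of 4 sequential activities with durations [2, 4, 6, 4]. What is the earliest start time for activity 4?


Activity 4 starts after activities 1 through 3 complete.
Predecessor durations: [2, 4, 6]
ES = 2 + 4 + 6 = 12

12


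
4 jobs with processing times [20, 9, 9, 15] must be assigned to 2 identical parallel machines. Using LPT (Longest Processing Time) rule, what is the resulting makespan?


Sort jobs in decreasing order (LPT): [20, 15, 9, 9]
Assign each job to the least loaded machine:
  Machine 1: jobs [20, 9], load = 29
  Machine 2: jobs [15, 9], load = 24
Makespan = max load = 29

29


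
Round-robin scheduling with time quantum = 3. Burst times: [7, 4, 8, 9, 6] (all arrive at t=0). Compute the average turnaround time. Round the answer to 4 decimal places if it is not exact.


Time quantum = 3
Execution trace:
  J1 runs 3 units, time = 3
  J2 runs 3 units, time = 6
  J3 runs 3 units, time = 9
  J4 runs 3 units, time = 12
  J5 runs 3 units, time = 15
  J1 runs 3 units, time = 18
  J2 runs 1 units, time = 19
  J3 runs 3 units, time = 22
  J4 runs 3 units, time = 25
  J5 runs 3 units, time = 28
  J1 runs 1 units, time = 29
  J3 runs 2 units, time = 31
  J4 runs 3 units, time = 34
Finish times: [29, 19, 31, 34, 28]
Average turnaround = 141/5 = 28.2

28.2


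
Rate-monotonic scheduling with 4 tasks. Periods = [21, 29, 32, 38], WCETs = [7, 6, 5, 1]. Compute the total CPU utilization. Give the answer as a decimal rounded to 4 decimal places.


Compute individual utilizations (exact fractions):
  Task 1: C/T = 7/21 = 1/3 (approx. 0.3333)
  Task 2: C/T = 6/29 (approx. 0.2069)
  Task 3: C/T = 5/32 (approx. 0.1563)
  Task 4: C/T = 1/38 (approx. 0.0263)
Total utilization U = 1/3 + 6/29 + 5/32 + 1/38 = 38233/52896
Rounded to 4 decimal places: U = 0.7228
RM (Liu & Layland) bound for 4 tasks = 0.756828; compare with U = 38233/52896 (approx. 0.722796)
U <= bound, so schedulable by RM sufficient condition.

0.7228


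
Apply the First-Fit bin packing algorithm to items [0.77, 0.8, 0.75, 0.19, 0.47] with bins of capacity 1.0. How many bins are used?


Place items sequentially using First-Fit:
  Item 0.77 -> new Bin 1
  Item 0.8 -> new Bin 2
  Item 0.75 -> new Bin 3
  Item 0.19 -> Bin 1 (now 0.96)
  Item 0.47 -> new Bin 4
Total bins used = 4

4


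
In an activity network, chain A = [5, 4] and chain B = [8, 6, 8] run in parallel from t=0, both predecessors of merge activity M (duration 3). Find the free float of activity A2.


ES(A2) = sum of predecessors on chain A = 5
EF(A2) = ES + duration = 5 + 4 = 9
Successor of A2 is M. ES(M) = max(sum(A), sum(B)) = max(9, 22) = 22
Free float = ES(successor) - EF(current) = 22 - 9 = 13

13


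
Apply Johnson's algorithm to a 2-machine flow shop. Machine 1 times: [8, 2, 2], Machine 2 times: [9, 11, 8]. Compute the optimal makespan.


Apply Johnson's rule:
  Group 1 (a <= b): [(2, 2, 11), (3, 2, 8), (1, 8, 9)]
  Group 2 (a > b): []
Optimal job order: [2, 3, 1]
Schedule:
  Job 2: M1 done at 2, M2 done at 13
  Job 3: M1 done at 4, M2 done at 21
  Job 1: M1 done at 12, M2 done at 30
Makespan = 30

30


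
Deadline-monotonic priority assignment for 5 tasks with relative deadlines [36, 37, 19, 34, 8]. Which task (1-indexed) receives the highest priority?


Sort tasks by relative deadline (ascending):
  Task 5: deadline = 8
  Task 3: deadline = 19
  Task 4: deadline = 34
  Task 1: deadline = 36
  Task 2: deadline = 37
Priority order (highest first): [5, 3, 4, 1, 2]
Highest priority task = 5

5


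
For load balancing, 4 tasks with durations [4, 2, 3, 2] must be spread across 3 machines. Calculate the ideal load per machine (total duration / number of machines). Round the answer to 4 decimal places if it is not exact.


Total processing time = 4 + 2 + 3 + 2 = 11
Number of machines = 3
Ideal balanced load = 11 / 3 = 3.6667

3.6667


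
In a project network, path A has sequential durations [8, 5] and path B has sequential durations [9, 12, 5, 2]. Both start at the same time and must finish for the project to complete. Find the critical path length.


Path A total = 8 + 5 = 13
Path B total = 9 + 12 + 5 + 2 = 28
Critical path = longest path = max(13, 28) = 28

28


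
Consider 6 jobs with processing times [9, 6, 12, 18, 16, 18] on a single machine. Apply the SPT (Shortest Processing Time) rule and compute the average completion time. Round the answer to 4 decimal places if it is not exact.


Sort jobs by processing time (SPT order): [6, 9, 12, 16, 18, 18]
Compute completion times sequentially:
  Job 1: processing = 6, completes at 6
  Job 2: processing = 9, completes at 15
  Job 3: processing = 12, completes at 27
  Job 4: processing = 16, completes at 43
  Job 5: processing = 18, completes at 61
  Job 6: processing = 18, completes at 79
Sum of completion times = 231
Average completion time = 231/6 = 38.5

38.5


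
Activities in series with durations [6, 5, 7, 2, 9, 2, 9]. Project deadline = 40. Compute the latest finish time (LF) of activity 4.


LF(activity 4) = deadline - sum of successor durations
Successors: activities 5 through 7 with durations [9, 2, 9]
Sum of successor durations = 20
LF = 40 - 20 = 20

20


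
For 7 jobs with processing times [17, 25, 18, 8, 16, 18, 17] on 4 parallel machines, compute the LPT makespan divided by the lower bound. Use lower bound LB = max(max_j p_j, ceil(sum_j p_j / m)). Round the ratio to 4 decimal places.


LPT order: [25, 18, 18, 17, 17, 16, 8]
Machine loads after assignment: [25, 34, 26, 34]
LPT makespan = 34
Lower bound = max(max_job, ceil(total/4)) = max(25, 30) = 30
Ratio = 34 / 30 = 1.1333

1.1333


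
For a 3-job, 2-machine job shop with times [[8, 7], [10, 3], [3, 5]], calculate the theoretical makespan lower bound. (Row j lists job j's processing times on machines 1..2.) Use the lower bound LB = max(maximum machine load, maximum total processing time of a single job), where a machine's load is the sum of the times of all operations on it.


Machine loads:
  Machine 1: 8 + 10 + 3 = 21
  Machine 2: 7 + 3 + 5 = 15
Max machine load = 21
Job totals:
  Job 1: 15
  Job 2: 13
  Job 3: 8
Max job total = 15
Lower bound = max(21, 15) = 21

21


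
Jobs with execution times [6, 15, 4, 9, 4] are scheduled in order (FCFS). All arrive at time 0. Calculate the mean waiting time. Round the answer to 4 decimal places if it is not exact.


FCFS order (as given): [6, 15, 4, 9, 4]
Waiting times:
  Job 1: wait = 0
  Job 2: wait = 6
  Job 3: wait = 21
  Job 4: wait = 25
  Job 5: wait = 34
Sum of waiting times = 86
Average waiting time = 86/5 = 17.2

17.2


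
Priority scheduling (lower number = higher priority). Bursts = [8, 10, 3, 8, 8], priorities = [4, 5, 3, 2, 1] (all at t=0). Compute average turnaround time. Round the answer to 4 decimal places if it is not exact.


Sort by priority (ascending = highest first):
Order: [(1, 8), (2, 8), (3, 3), (4, 8), (5, 10)]
Completion times:
  Priority 1, burst=8, C=8
  Priority 2, burst=8, C=16
  Priority 3, burst=3, C=19
  Priority 4, burst=8, C=27
  Priority 5, burst=10, C=37
Average turnaround = 107/5 = 21.4

21.4


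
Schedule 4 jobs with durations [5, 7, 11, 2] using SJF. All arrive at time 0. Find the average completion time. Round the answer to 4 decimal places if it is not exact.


SJF order (ascending): [2, 5, 7, 11]
Completion times:
  Job 1: burst=2, C=2
  Job 2: burst=5, C=7
  Job 3: burst=7, C=14
  Job 4: burst=11, C=25
Average completion = 48/4 = 12.0

12.0


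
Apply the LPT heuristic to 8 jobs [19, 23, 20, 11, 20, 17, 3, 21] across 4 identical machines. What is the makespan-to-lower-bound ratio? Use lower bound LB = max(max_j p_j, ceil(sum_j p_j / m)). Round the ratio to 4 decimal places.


LPT order: [23, 21, 20, 20, 19, 17, 11, 3]
Machine loads after assignment: [26, 32, 39, 37]
LPT makespan = 39
Lower bound = max(max_job, ceil(total/4)) = max(23, 34) = 34
Ratio = 39 / 34 = 1.1471

1.1471


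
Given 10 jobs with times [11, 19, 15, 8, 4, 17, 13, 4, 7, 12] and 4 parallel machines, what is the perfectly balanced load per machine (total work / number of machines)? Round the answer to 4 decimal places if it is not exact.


Total processing time = 11 + 19 + 15 + 8 + 4 + 17 + 13 + 4 + 7 + 12 = 110
Number of machines = 4
Ideal balanced load = 110 / 4 = 27.5

27.5


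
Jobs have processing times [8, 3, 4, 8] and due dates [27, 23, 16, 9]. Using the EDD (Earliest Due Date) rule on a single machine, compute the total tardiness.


Sort by due date (EDD order): [(8, 9), (4, 16), (3, 23), (8, 27)]
Compute completion times and tardiness:
  Job 1: p=8, d=9, C=8, tardiness=max(0,8-9)=0
  Job 2: p=4, d=16, C=12, tardiness=max(0,12-16)=0
  Job 3: p=3, d=23, C=15, tardiness=max(0,15-23)=0
  Job 4: p=8, d=27, C=23, tardiness=max(0,23-27)=0
Total tardiness = 0

0


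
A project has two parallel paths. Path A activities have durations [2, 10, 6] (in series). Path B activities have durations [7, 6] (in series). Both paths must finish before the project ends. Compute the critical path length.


Path A total = 2 + 10 + 6 = 18
Path B total = 7 + 6 = 13
Critical path = longest path = max(18, 13) = 18

18


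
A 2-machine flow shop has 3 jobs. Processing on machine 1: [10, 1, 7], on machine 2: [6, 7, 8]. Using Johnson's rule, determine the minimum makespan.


Apply Johnson's rule:
  Group 1 (a <= b): [(2, 1, 7), (3, 7, 8)]
  Group 2 (a > b): [(1, 10, 6)]
Optimal job order: [2, 3, 1]
Schedule:
  Job 2: M1 done at 1, M2 done at 8
  Job 3: M1 done at 8, M2 done at 16
  Job 1: M1 done at 18, M2 done at 24
Makespan = 24

24


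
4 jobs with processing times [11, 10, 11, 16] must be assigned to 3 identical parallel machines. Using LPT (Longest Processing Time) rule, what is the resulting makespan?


Sort jobs in decreasing order (LPT): [16, 11, 11, 10]
Assign each job to the least loaded machine:
  Machine 1: jobs [16], load = 16
  Machine 2: jobs [11, 10], load = 21
  Machine 3: jobs [11], load = 11
Makespan = max load = 21

21


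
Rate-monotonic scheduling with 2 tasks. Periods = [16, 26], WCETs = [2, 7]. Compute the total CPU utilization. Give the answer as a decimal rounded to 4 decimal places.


Compute individual utilizations (exact fractions):
  Task 1: C/T = 2/16 = 1/8 (approx. 0.125)
  Task 2: C/T = 7/26 (approx. 0.2692)
Total utilization U = 1/8 + 7/26 = 41/104
Rounded to 4 decimal places: U = 0.3942
RM (Liu & Layland) bound for 2 tasks = 0.828427; compare with U = 41/104 (approx. 0.394231)
U <= bound, so schedulable by RM sufficient condition.

0.3942


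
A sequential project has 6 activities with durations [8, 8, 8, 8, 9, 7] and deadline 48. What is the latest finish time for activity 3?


LF(activity 3) = deadline - sum of successor durations
Successors: activities 4 through 6 with durations [8, 9, 7]
Sum of successor durations = 24
LF = 48 - 24 = 24

24


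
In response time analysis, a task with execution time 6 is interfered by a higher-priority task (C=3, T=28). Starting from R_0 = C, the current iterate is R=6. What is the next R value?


R_next = C + ceil(R_prev / T_hp) * C_hp
ceil(6 / 28) = ceil(0.2143) = 1
Interference = 1 * 3 = 3
R_next = 6 + 3 = 9

9


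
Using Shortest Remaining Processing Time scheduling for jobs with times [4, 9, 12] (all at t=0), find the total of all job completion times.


Since all jobs arrive at t=0, SRPT equals SPT ordering.
SPT order: [4, 9, 12]
Completion times:
  Job 1: p=4, C=4
  Job 2: p=9, C=13
  Job 3: p=12, C=25
Total completion time = 4 + 13 + 25 = 42

42


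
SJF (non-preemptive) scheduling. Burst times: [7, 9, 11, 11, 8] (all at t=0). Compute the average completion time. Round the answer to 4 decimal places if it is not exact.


SJF order (ascending): [7, 8, 9, 11, 11]
Completion times:
  Job 1: burst=7, C=7
  Job 2: burst=8, C=15
  Job 3: burst=9, C=24
  Job 4: burst=11, C=35
  Job 5: burst=11, C=46
Average completion = 127/5 = 25.4

25.4


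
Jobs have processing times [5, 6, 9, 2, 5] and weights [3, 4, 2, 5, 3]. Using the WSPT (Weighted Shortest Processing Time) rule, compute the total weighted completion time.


Compute p/w ratios and sort ascending (WSPT): [(2, 5), (6, 4), (5, 3), (5, 3), (9, 2)]
Compute weighted completion times:
  Job (p=2,w=5): C=2, w*C=5*2=10
  Job (p=6,w=4): C=8, w*C=4*8=32
  Job (p=5,w=3): C=13, w*C=3*13=39
  Job (p=5,w=3): C=18, w*C=3*18=54
  Job (p=9,w=2): C=27, w*C=2*27=54
Total weighted completion time = 189

189


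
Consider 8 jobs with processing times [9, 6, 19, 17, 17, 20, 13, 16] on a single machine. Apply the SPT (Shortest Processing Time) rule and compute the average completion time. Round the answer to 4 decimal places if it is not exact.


Sort jobs by processing time (SPT order): [6, 9, 13, 16, 17, 17, 19, 20]
Compute completion times sequentially:
  Job 1: processing = 6, completes at 6
  Job 2: processing = 9, completes at 15
  Job 3: processing = 13, completes at 28
  Job 4: processing = 16, completes at 44
  Job 5: processing = 17, completes at 61
  Job 6: processing = 17, completes at 78
  Job 7: processing = 19, completes at 97
  Job 8: processing = 20, completes at 117
Sum of completion times = 446
Average completion time = 446/8 = 55.75

55.75


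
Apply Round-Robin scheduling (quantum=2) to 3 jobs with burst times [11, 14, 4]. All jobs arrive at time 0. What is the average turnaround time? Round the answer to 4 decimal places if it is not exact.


Time quantum = 2
Execution trace:
  J1 runs 2 units, time = 2
  J2 runs 2 units, time = 4
  J3 runs 2 units, time = 6
  J1 runs 2 units, time = 8
  J2 runs 2 units, time = 10
  J3 runs 2 units, time = 12
  J1 runs 2 units, time = 14
  J2 runs 2 units, time = 16
  J1 runs 2 units, time = 18
  J2 runs 2 units, time = 20
  J1 runs 2 units, time = 22
  J2 runs 2 units, time = 24
  J1 runs 1 units, time = 25
  J2 runs 2 units, time = 27
  J2 runs 2 units, time = 29
Finish times: [25, 29, 12]
Average turnaround = 66/3 = 22.0

22.0


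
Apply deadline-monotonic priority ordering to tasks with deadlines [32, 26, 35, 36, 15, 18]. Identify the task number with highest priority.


Sort tasks by relative deadline (ascending):
  Task 5: deadline = 15
  Task 6: deadline = 18
  Task 2: deadline = 26
  Task 1: deadline = 32
  Task 3: deadline = 35
  Task 4: deadline = 36
Priority order (highest first): [5, 6, 2, 1, 3, 4]
Highest priority task = 5

5


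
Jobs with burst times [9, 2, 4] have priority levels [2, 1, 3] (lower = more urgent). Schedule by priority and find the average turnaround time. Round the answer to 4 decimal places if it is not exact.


Sort by priority (ascending = highest first):
Order: [(1, 2), (2, 9), (3, 4)]
Completion times:
  Priority 1, burst=2, C=2
  Priority 2, burst=9, C=11
  Priority 3, burst=4, C=15
Average turnaround = 28/3 = 9.3333

9.3333


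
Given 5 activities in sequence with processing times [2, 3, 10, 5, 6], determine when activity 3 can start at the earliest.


Activity 3 starts after activities 1 through 2 complete.
Predecessor durations: [2, 3]
ES = 2 + 3 = 5

5


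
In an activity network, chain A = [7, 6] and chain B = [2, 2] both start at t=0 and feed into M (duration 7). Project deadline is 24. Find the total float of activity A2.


Forward pass: ES(A2) = sum of predecessors on chain A = 7
EF = ES + duration = 7 + 6 = 13
Backward pass: LF(M) = deadline = 24; LS(M) = 24 - 7 = 17
LF(A2) = LS(M) - sum(successors on chain A) = 17 - 0 = 17
LS = LF - duration = 17 - 6 = 11
Total float = LS - ES = 11 - 7 = 4

4


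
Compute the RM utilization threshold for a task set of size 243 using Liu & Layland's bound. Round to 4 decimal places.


Compute 2^(1/243) = 1.0028565297
Subtract 1: 1.0028565297 - 1 = 0.0028565297
Multiply by n: 243 * 0.0028565297 = 0.6941367171
Round to 4 dp: 0.6941

0.6941


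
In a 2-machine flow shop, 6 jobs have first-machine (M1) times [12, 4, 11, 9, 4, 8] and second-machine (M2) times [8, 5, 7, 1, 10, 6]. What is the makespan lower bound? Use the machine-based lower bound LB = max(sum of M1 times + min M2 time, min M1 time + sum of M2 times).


LB1 = sum(M1 times) + min(M2 times) = 48 + 1 = 49
LB2 = min(M1 times) + sum(M2 times) = 4 + 37 = 41
Lower bound = max(LB1, LB2) = max(49, 41) = 49

49


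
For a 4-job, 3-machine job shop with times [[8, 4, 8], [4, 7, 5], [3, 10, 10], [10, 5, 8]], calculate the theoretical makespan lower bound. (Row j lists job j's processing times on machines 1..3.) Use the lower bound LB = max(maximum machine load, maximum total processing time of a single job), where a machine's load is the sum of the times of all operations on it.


Machine loads:
  Machine 1: 8 + 4 + 3 + 10 = 25
  Machine 2: 4 + 7 + 10 + 5 = 26
  Machine 3: 8 + 5 + 10 + 8 = 31
Max machine load = 31
Job totals:
  Job 1: 20
  Job 2: 16
  Job 3: 23
  Job 4: 23
Max job total = 23
Lower bound = max(31, 23) = 31

31


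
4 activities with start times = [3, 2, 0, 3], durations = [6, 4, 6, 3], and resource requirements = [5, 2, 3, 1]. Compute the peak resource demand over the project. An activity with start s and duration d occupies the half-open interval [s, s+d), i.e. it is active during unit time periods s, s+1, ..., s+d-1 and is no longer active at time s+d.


Each activity i is active on [start_i, start_i + duration_i).
Compute total resource usage per time slot:
  t=0: active resources = [3], total = 3
  t=1: active resources = [3], total = 3
  t=2: active resources = [2, 3], total = 5
  t=3: active resources = [5, 2, 3, 1], total = 11
  t=4: active resources = [5, 2, 3, 1], total = 11
  t=5: active resources = [5, 2, 3, 1], total = 11
  t=6: active resources = [5], total = 5
  t=7: active resources = [5], total = 5
  t=8: active resources = [5], total = 5
Peak resource demand = 11

11


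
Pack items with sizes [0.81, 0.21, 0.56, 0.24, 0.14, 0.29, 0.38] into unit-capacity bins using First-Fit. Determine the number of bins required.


Place items sequentially using First-Fit:
  Item 0.81 -> new Bin 1
  Item 0.21 -> new Bin 2
  Item 0.56 -> Bin 2 (now 0.77)
  Item 0.24 -> new Bin 3
  Item 0.14 -> Bin 1 (now 0.95)
  Item 0.29 -> Bin 3 (now 0.53)
  Item 0.38 -> Bin 3 (now 0.91)
Total bins used = 3

3


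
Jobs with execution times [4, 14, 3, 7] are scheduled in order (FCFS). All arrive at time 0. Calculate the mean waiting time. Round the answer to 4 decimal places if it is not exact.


FCFS order (as given): [4, 14, 3, 7]
Waiting times:
  Job 1: wait = 0
  Job 2: wait = 4
  Job 3: wait = 18
  Job 4: wait = 21
Sum of waiting times = 43
Average waiting time = 43/4 = 10.75

10.75


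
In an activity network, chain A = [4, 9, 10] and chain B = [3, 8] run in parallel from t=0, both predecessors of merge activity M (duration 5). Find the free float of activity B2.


ES(B2) = sum of predecessors on chain B = 3
EF(B2) = ES + duration = 3 + 8 = 11
Successor of B2 is M. ES(M) = max(sum(A), sum(B)) = max(23, 11) = 23
Free float = ES(successor) - EF(current) = 23 - 11 = 12

12


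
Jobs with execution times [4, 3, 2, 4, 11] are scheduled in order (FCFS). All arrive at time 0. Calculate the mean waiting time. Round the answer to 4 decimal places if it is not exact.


FCFS order (as given): [4, 3, 2, 4, 11]
Waiting times:
  Job 1: wait = 0
  Job 2: wait = 4
  Job 3: wait = 7
  Job 4: wait = 9
  Job 5: wait = 13
Sum of waiting times = 33
Average waiting time = 33/5 = 6.6

6.6


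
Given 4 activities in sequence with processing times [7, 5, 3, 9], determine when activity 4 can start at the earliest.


Activity 4 starts after activities 1 through 3 complete.
Predecessor durations: [7, 5, 3]
ES = 7 + 5 + 3 = 15

15


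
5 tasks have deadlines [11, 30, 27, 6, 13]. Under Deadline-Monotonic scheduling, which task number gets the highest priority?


Sort tasks by relative deadline (ascending):
  Task 4: deadline = 6
  Task 1: deadline = 11
  Task 5: deadline = 13
  Task 3: deadline = 27
  Task 2: deadline = 30
Priority order (highest first): [4, 1, 5, 3, 2]
Highest priority task = 4

4


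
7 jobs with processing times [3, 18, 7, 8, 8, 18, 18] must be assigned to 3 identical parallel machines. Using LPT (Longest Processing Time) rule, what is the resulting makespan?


Sort jobs in decreasing order (LPT): [18, 18, 18, 8, 8, 7, 3]
Assign each job to the least loaded machine:
  Machine 1: jobs [18, 8], load = 26
  Machine 2: jobs [18, 8], load = 26
  Machine 3: jobs [18, 7, 3], load = 28
Makespan = max load = 28

28


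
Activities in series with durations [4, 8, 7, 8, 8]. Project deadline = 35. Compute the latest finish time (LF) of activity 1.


LF(activity 1) = deadline - sum of successor durations
Successors: activities 2 through 5 with durations [8, 7, 8, 8]
Sum of successor durations = 31
LF = 35 - 31 = 4

4


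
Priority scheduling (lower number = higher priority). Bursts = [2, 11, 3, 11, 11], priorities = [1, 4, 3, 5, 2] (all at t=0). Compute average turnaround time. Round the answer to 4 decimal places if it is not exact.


Sort by priority (ascending = highest first):
Order: [(1, 2), (2, 11), (3, 3), (4, 11), (5, 11)]
Completion times:
  Priority 1, burst=2, C=2
  Priority 2, burst=11, C=13
  Priority 3, burst=3, C=16
  Priority 4, burst=11, C=27
  Priority 5, burst=11, C=38
Average turnaround = 96/5 = 19.2

19.2


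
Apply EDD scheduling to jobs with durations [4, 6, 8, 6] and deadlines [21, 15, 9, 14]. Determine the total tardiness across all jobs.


Sort by due date (EDD order): [(8, 9), (6, 14), (6, 15), (4, 21)]
Compute completion times and tardiness:
  Job 1: p=8, d=9, C=8, tardiness=max(0,8-9)=0
  Job 2: p=6, d=14, C=14, tardiness=max(0,14-14)=0
  Job 3: p=6, d=15, C=20, tardiness=max(0,20-15)=5
  Job 4: p=4, d=21, C=24, tardiness=max(0,24-21)=3
Total tardiness = 8

8


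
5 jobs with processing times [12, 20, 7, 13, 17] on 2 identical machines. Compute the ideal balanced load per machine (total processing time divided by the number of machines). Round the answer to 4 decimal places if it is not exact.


Total processing time = 12 + 20 + 7 + 13 + 17 = 69
Number of machines = 2
Ideal balanced load = 69 / 2 = 34.5

34.5


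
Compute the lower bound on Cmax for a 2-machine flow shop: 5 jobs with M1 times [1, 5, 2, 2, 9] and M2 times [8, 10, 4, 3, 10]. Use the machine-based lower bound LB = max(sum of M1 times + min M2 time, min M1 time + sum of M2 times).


LB1 = sum(M1 times) + min(M2 times) = 19 + 3 = 22
LB2 = min(M1 times) + sum(M2 times) = 1 + 35 = 36
Lower bound = max(LB1, LB2) = max(22, 36) = 36

36


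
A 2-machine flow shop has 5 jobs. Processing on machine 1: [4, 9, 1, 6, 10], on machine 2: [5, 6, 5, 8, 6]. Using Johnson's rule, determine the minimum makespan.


Apply Johnson's rule:
  Group 1 (a <= b): [(3, 1, 5), (1, 4, 5), (4, 6, 8)]
  Group 2 (a > b): [(2, 9, 6), (5, 10, 6)]
Optimal job order: [3, 1, 4, 2, 5]
Schedule:
  Job 3: M1 done at 1, M2 done at 6
  Job 1: M1 done at 5, M2 done at 11
  Job 4: M1 done at 11, M2 done at 19
  Job 2: M1 done at 20, M2 done at 26
  Job 5: M1 done at 30, M2 done at 36
Makespan = 36

36


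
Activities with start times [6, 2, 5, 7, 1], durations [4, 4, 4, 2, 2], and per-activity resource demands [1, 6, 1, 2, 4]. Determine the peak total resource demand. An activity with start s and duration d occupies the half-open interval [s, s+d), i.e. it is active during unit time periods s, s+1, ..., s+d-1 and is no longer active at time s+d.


Each activity i is active on [start_i, start_i + duration_i).
Compute total resource usage per time slot:
  t=0: active resources = [], total = 0
  t=1: active resources = [4], total = 4
  t=2: active resources = [6, 4], total = 10
  t=3: active resources = [6], total = 6
  t=4: active resources = [6], total = 6
  t=5: active resources = [6, 1], total = 7
  t=6: active resources = [1, 1], total = 2
  t=7: active resources = [1, 1, 2], total = 4
  t=8: active resources = [1, 1, 2], total = 4
  t=9: active resources = [1], total = 1
Peak resource demand = 10

10


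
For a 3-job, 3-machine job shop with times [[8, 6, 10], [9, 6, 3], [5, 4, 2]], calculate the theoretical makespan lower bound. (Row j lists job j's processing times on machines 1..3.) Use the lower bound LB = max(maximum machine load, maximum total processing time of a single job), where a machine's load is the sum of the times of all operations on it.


Machine loads:
  Machine 1: 8 + 9 + 5 = 22
  Machine 2: 6 + 6 + 4 = 16
  Machine 3: 10 + 3 + 2 = 15
Max machine load = 22
Job totals:
  Job 1: 24
  Job 2: 18
  Job 3: 11
Max job total = 24
Lower bound = max(22, 24) = 24

24


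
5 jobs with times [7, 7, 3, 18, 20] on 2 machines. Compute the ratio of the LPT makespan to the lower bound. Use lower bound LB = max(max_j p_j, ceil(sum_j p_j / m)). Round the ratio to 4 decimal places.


LPT order: [20, 18, 7, 7, 3]
Machine loads after assignment: [27, 28]
LPT makespan = 28
Lower bound = max(max_job, ceil(total/2)) = max(20, 28) = 28
Ratio = 28 / 28 = 1.0

1.0


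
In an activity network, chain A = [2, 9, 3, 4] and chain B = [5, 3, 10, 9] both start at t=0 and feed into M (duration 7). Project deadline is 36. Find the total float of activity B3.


Forward pass: ES(B3) = sum of predecessors on chain B = 8
EF = ES + duration = 8 + 10 = 18
Backward pass: LF(M) = deadline = 36; LS(M) = 36 - 7 = 29
LF(B3) = LS(M) - sum(successors on chain B) = 29 - 9 = 20
LS = LF - duration = 20 - 10 = 10
Total float = LS - ES = 10 - 8 = 2

2


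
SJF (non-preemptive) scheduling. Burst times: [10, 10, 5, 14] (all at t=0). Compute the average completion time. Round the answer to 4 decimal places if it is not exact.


SJF order (ascending): [5, 10, 10, 14]
Completion times:
  Job 1: burst=5, C=5
  Job 2: burst=10, C=15
  Job 3: burst=10, C=25
  Job 4: burst=14, C=39
Average completion = 84/4 = 21.0

21.0


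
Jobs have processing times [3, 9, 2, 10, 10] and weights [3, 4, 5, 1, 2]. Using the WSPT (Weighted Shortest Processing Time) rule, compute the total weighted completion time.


Compute p/w ratios and sort ascending (WSPT): [(2, 5), (3, 3), (9, 4), (10, 2), (10, 1)]
Compute weighted completion times:
  Job (p=2,w=5): C=2, w*C=5*2=10
  Job (p=3,w=3): C=5, w*C=3*5=15
  Job (p=9,w=4): C=14, w*C=4*14=56
  Job (p=10,w=2): C=24, w*C=2*24=48
  Job (p=10,w=1): C=34, w*C=1*34=34
Total weighted completion time = 163

163


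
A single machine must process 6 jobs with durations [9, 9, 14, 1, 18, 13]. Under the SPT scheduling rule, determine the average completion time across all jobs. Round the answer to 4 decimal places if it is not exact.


Sort jobs by processing time (SPT order): [1, 9, 9, 13, 14, 18]
Compute completion times sequentially:
  Job 1: processing = 1, completes at 1
  Job 2: processing = 9, completes at 10
  Job 3: processing = 9, completes at 19
  Job 4: processing = 13, completes at 32
  Job 5: processing = 14, completes at 46
  Job 6: processing = 18, completes at 64
Sum of completion times = 172
Average completion time = 172/6 = 28.6667

28.6667


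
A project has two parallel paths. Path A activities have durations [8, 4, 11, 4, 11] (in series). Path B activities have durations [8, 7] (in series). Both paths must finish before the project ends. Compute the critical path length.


Path A total = 8 + 4 + 11 + 4 + 11 = 38
Path B total = 8 + 7 = 15
Critical path = longest path = max(38, 15) = 38

38


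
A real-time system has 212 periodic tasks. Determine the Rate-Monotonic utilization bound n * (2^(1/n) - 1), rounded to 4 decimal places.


Compute 2^(1/212) = 1.0032749130
Subtract 1: 1.0032749130 - 1 = 0.0032749130
Multiply by n: 212 * 0.0032749130 = 0.6942815560
Round to 4 dp: 0.6943

0.6943


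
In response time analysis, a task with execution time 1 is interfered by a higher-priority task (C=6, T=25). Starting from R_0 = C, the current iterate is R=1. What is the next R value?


R_next = C + ceil(R_prev / T_hp) * C_hp
ceil(1 / 25) = ceil(0.04) = 1
Interference = 1 * 6 = 6
R_next = 1 + 6 = 7

7


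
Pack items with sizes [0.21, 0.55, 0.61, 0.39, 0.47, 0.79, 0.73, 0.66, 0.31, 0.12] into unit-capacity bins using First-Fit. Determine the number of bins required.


Place items sequentially using First-Fit:
  Item 0.21 -> new Bin 1
  Item 0.55 -> Bin 1 (now 0.76)
  Item 0.61 -> new Bin 2
  Item 0.39 -> Bin 2 (now 1.0)
  Item 0.47 -> new Bin 3
  Item 0.79 -> new Bin 4
  Item 0.73 -> new Bin 5
  Item 0.66 -> new Bin 6
  Item 0.31 -> Bin 3 (now 0.78)
  Item 0.12 -> Bin 1 (now 0.88)
Total bins used = 6

6


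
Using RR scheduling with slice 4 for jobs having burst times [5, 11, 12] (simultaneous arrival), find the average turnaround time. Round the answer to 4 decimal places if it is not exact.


Time quantum = 4
Execution trace:
  J1 runs 4 units, time = 4
  J2 runs 4 units, time = 8
  J3 runs 4 units, time = 12
  J1 runs 1 units, time = 13
  J2 runs 4 units, time = 17
  J3 runs 4 units, time = 21
  J2 runs 3 units, time = 24
  J3 runs 4 units, time = 28
Finish times: [13, 24, 28]
Average turnaround = 65/3 = 21.6667

21.6667


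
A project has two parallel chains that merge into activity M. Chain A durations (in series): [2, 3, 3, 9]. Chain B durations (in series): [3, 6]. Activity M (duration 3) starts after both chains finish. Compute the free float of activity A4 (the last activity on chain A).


ES(A4) = sum of predecessors on chain A = 8
EF(A4) = ES + duration = 8 + 9 = 17
Successor of A4 is M. ES(M) = max(sum(A), sum(B)) = max(17, 9) = 17
Free float = ES(successor) - EF(current) = 17 - 17 = 0

0


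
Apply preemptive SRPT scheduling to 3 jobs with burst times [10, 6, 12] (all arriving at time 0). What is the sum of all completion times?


Since all jobs arrive at t=0, SRPT equals SPT ordering.
SPT order: [6, 10, 12]
Completion times:
  Job 1: p=6, C=6
  Job 2: p=10, C=16
  Job 3: p=12, C=28
Total completion time = 6 + 16 + 28 = 50

50


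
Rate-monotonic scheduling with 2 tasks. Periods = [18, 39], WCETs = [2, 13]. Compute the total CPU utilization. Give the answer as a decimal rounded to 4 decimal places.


Compute individual utilizations (exact fractions):
  Task 1: C/T = 2/18 = 1/9 (approx. 0.1111)
  Task 2: C/T = 13/39 = 1/3 (approx. 0.3333)
Total utilization U = 1/9 + 1/3 = 4/9
Rounded to 4 decimal places: U = 0.4444
RM (Liu & Layland) bound for 2 tasks = 0.828427; compare with U = 4/9 (approx. 0.444444)
U <= bound, so schedulable by RM sufficient condition.

0.4444


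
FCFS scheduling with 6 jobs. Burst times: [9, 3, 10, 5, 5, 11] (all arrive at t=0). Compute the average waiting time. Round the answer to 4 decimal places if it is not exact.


FCFS order (as given): [9, 3, 10, 5, 5, 11]
Waiting times:
  Job 1: wait = 0
  Job 2: wait = 9
  Job 3: wait = 12
  Job 4: wait = 22
  Job 5: wait = 27
  Job 6: wait = 32
Sum of waiting times = 102
Average waiting time = 102/6 = 17.0

17.0


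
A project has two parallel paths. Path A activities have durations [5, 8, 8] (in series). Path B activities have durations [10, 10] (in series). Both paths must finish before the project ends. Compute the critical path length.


Path A total = 5 + 8 + 8 = 21
Path B total = 10 + 10 = 20
Critical path = longest path = max(21, 20) = 21

21
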